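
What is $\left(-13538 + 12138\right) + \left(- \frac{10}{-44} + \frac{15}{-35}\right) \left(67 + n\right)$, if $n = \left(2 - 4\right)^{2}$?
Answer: $- \frac{217801}{154} \approx -1414.3$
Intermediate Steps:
$n = 4$ ($n = \left(-2\right)^{2} = 4$)
$\left(-13538 + 12138\right) + \left(- \frac{10}{-44} + \frac{15}{-35}\right) \left(67 + n\right) = \left(-13538 + 12138\right) + \left(- \frac{10}{-44} + \frac{15}{-35}\right) \left(67 + 4\right) = -1400 + \left(\left(-10\right) \left(- \frac{1}{44}\right) + 15 \left(- \frac{1}{35}\right)\right) 71 = -1400 + \left(\frac{5}{22} - \frac{3}{7}\right) 71 = -1400 - \frac{2201}{154} = - \frac{217801}{154}$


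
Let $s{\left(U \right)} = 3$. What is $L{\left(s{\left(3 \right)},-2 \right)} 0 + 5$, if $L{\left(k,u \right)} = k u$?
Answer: $5$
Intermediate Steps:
$L{\left(s{\left(3 \right)},-2 \right)} 0 + 5 = 3 \left(-2\right) 0 + 5 = \left(-6\right) 0 + 5 = 0 + 5 = 5$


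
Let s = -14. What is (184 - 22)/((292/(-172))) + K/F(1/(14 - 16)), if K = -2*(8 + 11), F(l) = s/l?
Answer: -98911/1022 ≈ -96.782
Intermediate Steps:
F(l) = -14/l
K = -38 (K = -2*19 = -38)
(184 - 22)/((292/(-172))) + K/F(1/(14 - 16)) = (184 - 22)/((292/(-172))) - 38*(-1/(14*(14 - 16))) = 162/((292*(-1/172))) - 38/((-14/(1/(-2)))) = 162/(-73/43) - 38/((-14/(-½))) = 162*(-43/73) - 38/((-14*(-2))) = -6966/73 - 38/28 = -6966/73 - 38*1/28 = -6966/73 - 19/14 = -98911/1022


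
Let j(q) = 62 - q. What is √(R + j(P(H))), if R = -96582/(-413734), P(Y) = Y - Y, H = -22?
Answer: √2663215067015/206867 ≈ 7.8888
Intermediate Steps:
P(Y) = 0
R = 48291/206867 (R = -96582*(-1/413734) = 48291/206867 ≈ 0.23344)
√(R + j(P(H))) = √(48291/206867 + (62 - 1*0)) = √(48291/206867 + (62 + 0)) = √(48291/206867 + 62) = √(12874045/206867) = √2663215067015/206867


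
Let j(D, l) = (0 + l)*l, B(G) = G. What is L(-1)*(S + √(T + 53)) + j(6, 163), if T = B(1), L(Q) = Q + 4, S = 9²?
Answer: 26812 + 9*√6 ≈ 26834.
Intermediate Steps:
j(D, l) = l² (j(D, l) = l*l = l²)
S = 81
L(Q) = 4 + Q
T = 1
L(-1)*(S + √(T + 53)) + j(6, 163) = (4 - 1)*(81 + √(1 + 53)) + 163² = 3*(81 + √54) + 26569 = 3*(81 + 3*√6) + 26569 = (243 + 9*√6) + 26569 = 26812 + 9*√6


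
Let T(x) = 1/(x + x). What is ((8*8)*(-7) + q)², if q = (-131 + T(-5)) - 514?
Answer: 119486761/100 ≈ 1.1949e+6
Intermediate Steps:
T(x) = 1/(2*x)
q = -6451/10 (q = (-131 + (½)/(-5)) - 514 = (-131 + (½)*(-⅕)) - 514 = (-131 - ⅒) - 514 = -1311/10 - 514 = -6451/10 ≈ -645.10)
((8*8)*(-7) + q)² = ((8*8)*(-7) - 6451/10)² = (64*(-7) - 6451/10)² = (-448 - 6451/10)² = (-10931/10)² = 119486761/100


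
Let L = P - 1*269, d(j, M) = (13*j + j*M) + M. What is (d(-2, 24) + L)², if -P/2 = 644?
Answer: 2582449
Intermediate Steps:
P = -1288 (P = -2*644 = -1288)
d(j, M) = M + 13*j + M*j (d(j, M) = (13*j + M*j) + M = M + 13*j + M*j)
L = -1557 (L = -1288 - 1*269 = -1288 - 269 = -1557)
(d(-2, 24) + L)² = ((24 + 13*(-2) + 24*(-2)) - 1557)² = ((24 - 26 - 48) - 1557)² = (-50 - 1557)² = (-1607)² = 2582449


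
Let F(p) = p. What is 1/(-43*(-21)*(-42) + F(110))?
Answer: -1/37816 ≈ -2.6444e-5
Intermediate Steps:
1/(-43*(-21)*(-42) + F(110)) = 1/(-43*(-21)*(-42) + 110) = 1/(903*(-42) + 110) = 1/(-37926 + 110) = 1/(-37816) = -1/37816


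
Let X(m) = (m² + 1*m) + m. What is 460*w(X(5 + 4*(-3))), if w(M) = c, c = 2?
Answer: 920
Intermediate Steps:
X(m) = m² + 2*m (X(m) = (m² + m) + m = (m + m²) + m = m² + 2*m)
w(M) = 2
460*w(X(5 + 4*(-3))) = 460*2 = 920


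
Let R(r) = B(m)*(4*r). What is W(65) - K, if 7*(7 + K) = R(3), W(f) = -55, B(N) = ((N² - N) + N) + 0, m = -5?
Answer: -636/7 ≈ -90.857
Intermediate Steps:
B(N) = N² (B(N) = N² + 0 = N²)
R(r) = 100*r (R(r) = (-5)²*(4*r) = 25*(4*r) = 100*r)
K = 251/7 (K = -7 + (100*3)/7 = -7 + (⅐)*300 = -7 + 300/7 = 251/7 ≈ 35.857)
W(65) - K = -55 - 1*251/7 = -55 - 251/7 = -636/7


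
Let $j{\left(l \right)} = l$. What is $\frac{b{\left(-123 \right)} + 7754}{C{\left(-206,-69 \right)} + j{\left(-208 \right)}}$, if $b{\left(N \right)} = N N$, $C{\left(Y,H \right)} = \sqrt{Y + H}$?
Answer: $- \frac{4759664}{43539} - \frac{114415 i \sqrt{11}}{43539} \approx -109.32 - 8.7157 i$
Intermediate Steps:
$C{\left(Y,H \right)} = \sqrt{H + Y}$
$b{\left(N \right)} = N^{2}$
$\frac{b{\left(-123 \right)} + 7754}{C{\left(-206,-69 \right)} + j{\left(-208 \right)}} = \frac{\left(-123\right)^{2} + 7754}{\sqrt{-69 - 206} - 208} = \frac{15129 + 7754}{\sqrt{-275} - 208} = \frac{22883}{5 i \sqrt{11} - 208} = \frac{22883}{-208 + 5 i \sqrt{11}}$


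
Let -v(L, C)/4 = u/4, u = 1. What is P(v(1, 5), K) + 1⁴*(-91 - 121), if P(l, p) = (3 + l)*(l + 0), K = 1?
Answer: -214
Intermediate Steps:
v(L, C) = -1 (v(L, C) = -4/4 = -4*¼ = -1)
P(l, p) = l*(3 + l) (P(l, p) = (3 + l)*l = l*(3 + l))
P(v(1, 5), K) + 1⁴*(-91 - 121) = -(3 - 1) + 1⁴*(-91 - 121) = -1*2 + 1*(-212) = -2 - 212 = -214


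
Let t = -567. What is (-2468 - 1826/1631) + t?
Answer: -4951911/1631 ≈ -3036.1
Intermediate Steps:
(-2468 - 1826/1631) + t = (-2468 - 1826/1631) - 567 = -4027134/1631 - 567 = -4951911/1631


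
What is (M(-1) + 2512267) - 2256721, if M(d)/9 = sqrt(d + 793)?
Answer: 255546 + 54*sqrt(22) ≈ 2.5580e+5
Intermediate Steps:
M(d) = 9*sqrt(793 + d) (M(d) = 9*sqrt(d + 793) = 9*sqrt(793 + d))
(M(-1) + 2512267) - 2256721 = (9*sqrt(793 - 1) + 2512267) - 2256721 = (9*sqrt(792) + 2512267) - 2256721 = (9*(6*sqrt(22)) + 2512267) - 2256721 = (54*sqrt(22) + 2512267) - 2256721 = (2512267 + 54*sqrt(22)) - 2256721 = 255546 + 54*sqrt(22)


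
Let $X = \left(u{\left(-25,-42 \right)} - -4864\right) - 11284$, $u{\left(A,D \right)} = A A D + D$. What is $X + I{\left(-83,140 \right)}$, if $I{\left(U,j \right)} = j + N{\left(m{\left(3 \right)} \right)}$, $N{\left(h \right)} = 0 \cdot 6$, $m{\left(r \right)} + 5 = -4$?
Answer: $-32572$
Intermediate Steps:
$m{\left(r \right)} = -9$ ($m{\left(r \right)} = -5 - 4 = -9$)
$u{\left(A,D \right)} = D + D A^{2}$ ($u{\left(A,D \right)} = A^{2} D + D = D A^{2} + D = D + D A^{2}$)
$N{\left(h \right)} = 0$
$I{\left(U,j \right)} = j$ ($I{\left(U,j \right)} = j + 0 = j$)
$X = -32712$ ($X = \left(- 42 \left(1 + \left(-25\right)^{2}\right) - -4864\right) - 11284 = \left(- 42 \left(1 + 625\right) + 4864\right) - 11284 = \left(\left(-42\right) 626 + 4864\right) - 11284 = \left(-26292 + 4864\right) - 11284 = -21428 - 11284 = -32712$)
$X + I{\left(-83,140 \right)} = -32712 + 140 = -32572$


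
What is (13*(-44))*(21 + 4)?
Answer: -14300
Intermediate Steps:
(13*(-44))*(21 + 4) = -572*25 = -14300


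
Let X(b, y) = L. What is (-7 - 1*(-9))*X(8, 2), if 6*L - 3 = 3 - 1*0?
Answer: 2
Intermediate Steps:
L = 1 (L = ½ + (3 - 1*0)/6 = ½ + (3 + 0)/6 = ½ + (⅙)*3 = ½ + ½ = 1)
X(b, y) = 1
(-7 - 1*(-9))*X(8, 2) = (-7 - 1*(-9))*1 = (-7 + 9)*1 = 2*1 = 2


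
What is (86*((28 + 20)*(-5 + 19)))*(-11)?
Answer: -635712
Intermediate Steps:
(86*((28 + 20)*(-5 + 19)))*(-11) = (86*(48*14))*(-11) = (86*672)*(-11) = 57792*(-11) = -635712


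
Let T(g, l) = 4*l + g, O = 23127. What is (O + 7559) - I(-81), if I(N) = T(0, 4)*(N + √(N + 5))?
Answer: 31982 - 32*I*√19 ≈ 31982.0 - 139.48*I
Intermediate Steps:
T(g, l) = g + 4*l
I(N) = 16*N + 16*√(5 + N) (I(N) = (0 + 4*4)*(N + √(N + 5)) = (0 + 16)*(N + √(5 + N)) = 16*(N + √(5 + N)) = 16*N + 16*√(5 + N))
(O + 7559) - I(-81) = (23127 + 7559) - (16*(-81) + 16*√(5 - 81)) = 30686 - (-1296 + 16*√(-76)) = 30686 - (-1296 + 16*(2*I*√19)) = 30686 - (-1296 + 32*I*√19) = 30686 + (1296 - 32*I*√19) = 31982 - 32*I*√19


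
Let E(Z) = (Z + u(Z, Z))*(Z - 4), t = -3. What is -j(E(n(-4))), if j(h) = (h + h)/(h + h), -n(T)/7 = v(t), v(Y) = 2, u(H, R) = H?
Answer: -1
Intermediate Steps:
n(T) = -14 (n(T) = -7*2 = -14)
E(Z) = 2*Z*(-4 + Z) (E(Z) = (Z + Z)*(Z - 4) = (2*Z)*(-4 + Z) = 2*Z*(-4 + Z))
j(h) = 1 (j(h) = (2*h)/((2*h)) = (2*h)*(1/(2*h)) = 1)
-j(E(n(-4))) = -1*1 = -1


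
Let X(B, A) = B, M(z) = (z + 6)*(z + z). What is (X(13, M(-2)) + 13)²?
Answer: 676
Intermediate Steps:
M(z) = 2*z*(6 + z) (M(z) = (6 + z)*(2*z) = 2*z*(6 + z))
(X(13, M(-2)) + 13)² = (13 + 13)² = 26² = 676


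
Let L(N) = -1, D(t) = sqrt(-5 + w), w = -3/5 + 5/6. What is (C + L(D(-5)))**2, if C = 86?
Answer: 7225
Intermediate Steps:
w = 7/30 (w = -3*1/5 + 5*(1/6) = -3/5 + 5/6 = 7/30 ≈ 0.23333)
D(t) = I*sqrt(4290)/30 (D(t) = sqrt(-5 + 7/30) = sqrt(-143/30) = I*sqrt(4290)/30)
(C + L(D(-5)))**2 = (86 - 1)**2 = 85**2 = 7225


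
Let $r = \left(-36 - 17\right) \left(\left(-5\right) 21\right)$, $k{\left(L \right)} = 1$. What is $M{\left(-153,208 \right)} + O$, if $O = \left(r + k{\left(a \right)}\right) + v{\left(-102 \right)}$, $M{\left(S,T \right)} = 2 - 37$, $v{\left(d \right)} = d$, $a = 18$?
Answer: $5429$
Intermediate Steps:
$r = 5565$ ($r = \left(-53\right) \left(-105\right) = 5565$)
$M{\left(S,T \right)} = -35$
$O = 5464$ ($O = \left(5565 + 1\right) - 102 = 5566 - 102 = 5464$)
$M{\left(-153,208 \right)} + O = -35 + 5464 = 5429$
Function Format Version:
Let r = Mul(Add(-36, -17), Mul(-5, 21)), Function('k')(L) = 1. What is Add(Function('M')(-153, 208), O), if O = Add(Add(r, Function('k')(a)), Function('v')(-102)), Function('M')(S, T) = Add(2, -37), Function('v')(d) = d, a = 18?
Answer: 5429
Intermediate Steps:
r = 5565 (r = Mul(-53, -105) = 5565)
Function('M')(S, T) = -35
O = 5464 (O = Add(Add(5565, 1), -102) = Add(5566, -102) = 5464)
Add(Function('M')(-153, 208), O) = Add(-35, 5464) = 5429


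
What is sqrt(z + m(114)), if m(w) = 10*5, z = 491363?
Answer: sqrt(491413) ≈ 701.01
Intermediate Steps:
m(w) = 50
sqrt(z + m(114)) = sqrt(491363 + 50) = sqrt(491413)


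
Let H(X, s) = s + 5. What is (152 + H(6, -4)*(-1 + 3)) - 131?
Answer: 23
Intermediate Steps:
H(X, s) = 5 + s
(152 + H(6, -4)*(-1 + 3)) - 131 = (152 + (5 - 4)*(-1 + 3)) - 131 = (152 + 1*2) - 131 = (152 + 2) - 131 = 154 - 131 = 23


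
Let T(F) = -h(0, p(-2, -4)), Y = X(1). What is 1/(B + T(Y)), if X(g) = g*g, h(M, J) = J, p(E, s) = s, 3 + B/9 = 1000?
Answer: 1/8977 ≈ 0.00011140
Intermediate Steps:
B = 8973 (B = -27 + 9*1000 = -27 + 9000 = 8973)
X(g) = g²
Y = 1 (Y = 1² = 1)
T(F) = 4 (T(F) = -1*(-4) = 4)
1/(B + T(Y)) = 1/(8973 + 4) = 1/8977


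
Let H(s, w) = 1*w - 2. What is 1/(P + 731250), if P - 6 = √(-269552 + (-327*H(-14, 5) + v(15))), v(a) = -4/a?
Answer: 10968840/8021034121039 - I*√60869985/8021034121039 ≈ 1.3675e-6 - 9.7268e-10*I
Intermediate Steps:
H(s, w) = -2 + w (H(s, w) = w - 2 = -2 + w)
P = 6 + I*√60869985/15 (P = 6 + √(-269552 + (-327*(-2 + 5) - 4/15)) = 6 + √(-269552 + (-327*3 - 4*1/15)) = 6 + √(-269552 + (-981 - 4/15)) = 6 + √(-269552 - 14719/15) = 6 + √(-4057999/15) = 6 + I*√60869985/15 ≈ 6.0 + 520.13*I)
1/(P + 731250) = 1/((6 + I*√60869985/15) + 731250) = 1/(731256 + I*√60869985/15)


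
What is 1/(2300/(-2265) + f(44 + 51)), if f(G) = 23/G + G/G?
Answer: 43035/9754 ≈ 4.4120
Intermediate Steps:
f(G) = 1 + 23/G (f(G) = 23/G + 1 = 1 + 23/G)
1/(2300/(-2265) + f(44 + 51)) = 1/(2300/(-2265) + (23 + (44 + 51))/(44 + 51)) = 1/(2300*(-1/2265) + (23 + 95)/95) = 1/(-460/453 + (1/95)*118) = 1/(-460/453 + 118/95) = 1/(9754/43035) = 43035/9754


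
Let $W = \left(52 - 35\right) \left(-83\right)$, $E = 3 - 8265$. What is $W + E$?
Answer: $-9673$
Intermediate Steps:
$E = -8262$ ($E = 3 - 8265 = -8262$)
$W = -1411$ ($W = 17 \left(-83\right) = -1411$)
$W + E = -1411 - 8262 = -9673$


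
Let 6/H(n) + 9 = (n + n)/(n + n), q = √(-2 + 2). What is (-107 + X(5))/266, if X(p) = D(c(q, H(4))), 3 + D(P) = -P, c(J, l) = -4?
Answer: -53/133 ≈ -0.39850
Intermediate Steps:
q = 0 (q = √0 = 0)
H(n) = -¾ (H(n) = 6/(-9 + (n + n)/(n + n)) = 6/(-9 + (2*n)/((2*n))) = 6/(-9 + (2*n)*(1/(2*n))) = 6/(-9 + 1) = 6/(-8) = 6*(-⅛) = -¾)
D(P) = -3 - P
X(p) = 1 (X(p) = -3 - 1*(-4) = -3 + 4 = 1)
(-107 + X(5))/266 = (-107 + 1)/266 = -106*1/266 = -53/133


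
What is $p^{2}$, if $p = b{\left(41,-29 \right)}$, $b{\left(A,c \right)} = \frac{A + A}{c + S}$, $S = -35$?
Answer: $\frac{1681}{1024} \approx 1.6416$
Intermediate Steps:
$b{\left(A,c \right)} = \frac{2 A}{-35 + c}$ ($b{\left(A,c \right)} = \frac{A + A}{c - 35} = \frac{2 A}{-35 + c}$)
$p = - \frac{41}{32}$ ($p = 2 \cdot 41 \frac{1}{-35 - 29} = 2 \cdot 41 \frac{1}{-64} = 2 \cdot 41 \left(- \frac{1}{64}\right) = - \frac{41}{32} \approx -1.2813$)
$p^{2} = \left(- \frac{41}{32}\right)^{2} = \frac{1681}{1024}$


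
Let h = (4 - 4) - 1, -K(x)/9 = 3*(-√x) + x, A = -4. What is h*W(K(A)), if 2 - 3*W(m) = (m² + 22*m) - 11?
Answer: -841/3 + 1692*I ≈ -280.33 + 1692.0*I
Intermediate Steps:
K(x) = -9*x + 27*√x (K(x) = -9*(3*(-√x) + x) = -9*(-3*√x + x) = -9*(x - 3*√x) = -9*x + 27*√x)
W(m) = 13/3 - 22*m/3 - m²/3 (W(m) = ⅔ - ((m² + 22*m) - 11)/3 = ⅔ - (-11 + m² + 22*m)/3 = ⅔ + (11/3 - 22*m/3 - m²/3) = 13/3 - 22*m/3 - m²/3)
h = -1 (h = 0 - 1 = -1)
h*W(K(A)) = -(13/3 - 22*(-9*(-4) + 27*√(-4))/3 - (-9*(-4) + 27*√(-4))²/3) = -(13/3 - 22*(36 + 27*(2*I))/3 - (36 + 27*(2*I))²/3) = -(13/3 - 22*(36 + 54*I)/3 - (36 + 54*I)²/3) = -(13/3 + (-264 - 396*I) - (36 + 54*I)²/3) = -(-779/3 - 396*I - (36 + 54*I)²/3) = 779/3 + 396*I + (36 + 54*I)²/3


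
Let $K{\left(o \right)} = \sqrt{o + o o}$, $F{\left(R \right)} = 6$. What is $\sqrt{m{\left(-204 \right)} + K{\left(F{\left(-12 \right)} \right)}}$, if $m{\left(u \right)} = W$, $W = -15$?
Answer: $\sqrt{-15 + \sqrt{42}} \approx 2.9188 i$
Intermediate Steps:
$K{\left(o \right)} = \sqrt{o + o^{2}}$
$m{\left(u \right)} = -15$
$\sqrt{m{\left(-204 \right)} + K{\left(F{\left(-12 \right)} \right)}} = \sqrt{-15 + \sqrt{6 \left(1 + 6\right)}} = \sqrt{-15 + \sqrt{6 \cdot 7}} = \sqrt{-15 + \sqrt{42}}$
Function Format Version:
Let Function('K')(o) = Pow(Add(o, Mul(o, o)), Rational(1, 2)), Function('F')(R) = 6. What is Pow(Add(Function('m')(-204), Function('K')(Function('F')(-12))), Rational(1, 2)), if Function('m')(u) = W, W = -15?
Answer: Pow(Add(-15, Pow(42, Rational(1, 2))), Rational(1, 2)) ≈ Mul(2.9188, I)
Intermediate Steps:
Function('K')(o) = Pow(Add(o, Pow(o, 2)), Rational(1, 2))
Function('m')(u) = -15
Pow(Add(Function('m')(-204), Function('K')(Function('F')(-12))), Rational(1, 2)) = Pow(Add(-15, Pow(Mul(6, Add(1, 6)), Rational(1, 2))), Rational(1, 2)) = Pow(Add(-15, Pow(Mul(6, 7), Rational(1, 2))), Rational(1, 2)) = Pow(Add(-15, Pow(42, Rational(1, 2))), Rational(1, 2))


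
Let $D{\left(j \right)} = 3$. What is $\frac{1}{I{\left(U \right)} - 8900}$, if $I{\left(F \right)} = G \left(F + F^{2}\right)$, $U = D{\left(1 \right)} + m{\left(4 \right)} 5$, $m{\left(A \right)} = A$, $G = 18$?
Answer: $\frac{1}{1036} \approx 0.00096525$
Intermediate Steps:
$U = 23$ ($U = 3 + 4 \cdot 5 = 3 + 20 = 23$)
$I{\left(F \right)} = 18 F + 18 F^{2}$ ($I{\left(F \right)} = 18 \left(F + F^{2}\right) = 18 F + 18 F^{2}$)
$\frac{1}{I{\left(U \right)} - 8900} = \frac{1}{18 \cdot 23 \left(1 + 23\right) - 8900} = \frac{1}{18 \cdot 23 \cdot 24 - 8900} = \frac{1}{9936 - 8900} = \frac{1}{1036}$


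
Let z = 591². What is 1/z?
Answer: 1/349281 ≈ 2.8630e-6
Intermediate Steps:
z = 349281
1/z = 1/349281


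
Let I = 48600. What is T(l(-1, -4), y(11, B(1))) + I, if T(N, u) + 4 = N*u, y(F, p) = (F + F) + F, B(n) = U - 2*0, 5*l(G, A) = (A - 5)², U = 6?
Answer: 245653/5 ≈ 49131.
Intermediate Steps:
l(G, A) = (-5 + A)²/5 (l(G, A) = (A - 5)²/5 = (-5 + A)²/5)
B(n) = 6 (B(n) = 6 - 2*0 = 6 + 0 = 6)
y(F, p) = 3*F (y(F, p) = 2*F + F = 3*F)
T(N, u) = -4 + N*u
T(l(-1, -4), y(11, B(1))) + I = (-4 + ((-5 - 4)²/5)*(3*11)) + 48600 = (-4 + ((⅕)*(-9)²)*33) + 48600 = (-4 + ((⅕)*81)*33) + 48600 = (-4 + (81/5)*33) + 48600 = (-4 + 2673/5) + 48600 = 2653/5 + 48600 = 245653/5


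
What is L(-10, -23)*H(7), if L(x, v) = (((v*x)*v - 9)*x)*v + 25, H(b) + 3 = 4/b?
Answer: 20718665/7 ≈ 2.9598e+6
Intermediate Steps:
H(b) = -3 + 4/b
L(x, v) = 25 + v*x*(-9 + x*v²) (L(x, v) = ((x*v² - 9)*x)*v + 25 = ((-9 + x*v²)*x)*v + 25 = (x*(-9 + x*v²))*v + 25 = v*x*(-9 + x*v²) + 25 = 25 + v*x*(-9 + x*v²))
L(-10, -23)*H(7) = (25 + (-23)³*(-10)² - 9*(-23)*(-10))*(-3 + 4/7) = (25 - 12167*100 - 2070)*(-3 + 4*(⅐)) = (25 - 1216700 - 2070)*(-3 + 4/7) = -1218745*(-17/7) = 20718665/7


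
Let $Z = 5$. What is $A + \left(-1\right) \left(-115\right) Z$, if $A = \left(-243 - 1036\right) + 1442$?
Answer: $738$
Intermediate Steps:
$A = 163$ ($A = -1279 + 1442 = 163$)
$A + \left(-1\right) \left(-115\right) Z = 163 + \left(-1\right) \left(-115\right) 5 = 163 + 115 \cdot 5 = 163 + 575 = 738$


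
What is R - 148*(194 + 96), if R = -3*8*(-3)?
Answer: -42848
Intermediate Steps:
R = 72 (R = -24*(-3) = 72)
R - 148*(194 + 96) = 72 - 148*(194 + 96) = 72 - 148*290 = 72 - 42920 = -42848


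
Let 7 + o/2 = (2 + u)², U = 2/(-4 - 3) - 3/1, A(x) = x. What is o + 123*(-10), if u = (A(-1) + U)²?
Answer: -994836/2401 ≈ -414.34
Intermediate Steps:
U = -23/7 (U = 2/(-7) - 3*1 = 2*(-⅐) - 3 = -2/7 - 3 = -23/7 ≈ -3.2857)
u = 900/49 (u = (-1 - 23/7)² = (-30/7)² = 900/49 ≈ 18.367)
o = 1958394/2401 (o = -14 + 2*(2 + 900/49)² = -14 + 2*(998/49)² = -14 + 2*(996004/2401) = -14 + 1992008/2401 = 1958394/2401 ≈ 815.66)
o + 123*(-10) = 1958394/2401 + 123*(-10) = 1958394/2401 - 1230 = -994836/2401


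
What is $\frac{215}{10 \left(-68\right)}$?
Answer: $- \frac{43}{136} \approx -0.31618$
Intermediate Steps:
$\frac{215}{10 \left(-68\right)} = \frac{215}{-680} = 215 \left(- \frac{1}{680}\right) = - \frac{43}{136}$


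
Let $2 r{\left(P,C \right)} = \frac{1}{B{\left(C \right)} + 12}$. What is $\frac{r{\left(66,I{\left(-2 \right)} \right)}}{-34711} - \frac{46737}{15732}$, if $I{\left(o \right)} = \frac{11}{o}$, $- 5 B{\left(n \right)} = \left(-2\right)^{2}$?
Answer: $- \frac{5047120429}{1698895184} \approx -2.9708$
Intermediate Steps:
$B{\left(n \right)} = - \frac{4}{5}$ ($B{\left(n \right)} = - \frac{\left(-2\right)^{2}}{5} = \left(- \frac{1}{5}\right) 4 = - \frac{4}{5}$)
$r{\left(P,C \right)} = \frac{5}{112}$ ($r{\left(P,C \right)} = \frac{1}{2 \left(- \frac{4}{5} + 12\right)} = \frac{1}{2 \cdot \frac{56}{5}} = \frac{1}{2} \cdot \frac{5}{56} = \frac{5}{112}$)
$\frac{r{\left(66,I{\left(-2 \right)} \right)}}{-34711} - \frac{46737}{15732} = \frac{5}{112 \left(-34711\right)} - \frac{46737}{15732} = \frac{5}{112} \left(- \frac{1}{34711}\right) - \frac{5193}{1748} = - \frac{5}{3887632} - \frac{5193}{1748} = - \frac{5047120429}{1698895184}$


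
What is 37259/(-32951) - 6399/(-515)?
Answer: 191665064/16969765 ≈ 11.294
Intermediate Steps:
37259/(-32951) - 6399/(-515) = 37259*(-1/32951) - 6399*(-1/515) = -37259/32951 + 6399/515 = 191665064/16969765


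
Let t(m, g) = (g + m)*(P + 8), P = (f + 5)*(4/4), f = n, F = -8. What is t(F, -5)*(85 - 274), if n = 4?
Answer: 41769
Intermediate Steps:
f = 4
P = 9 (P = (4 + 5)*(4/4) = 9*(4*(¼)) = 9*1 = 9)
t(m, g) = 17*g + 17*m (t(m, g) = (g + m)*(9 + 8) = (g + m)*17 = 17*g + 17*m)
t(F, -5)*(85 - 274) = (17*(-5) + 17*(-8))*(85 - 274) = (-85 - 136)*(-189) = -221*(-189) = 41769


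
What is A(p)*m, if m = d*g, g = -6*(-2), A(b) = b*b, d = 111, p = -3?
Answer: 11988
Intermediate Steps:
A(b) = b²
g = 12
m = 1332 (m = 111*12 = 1332)
A(p)*m = (-3)²*1332 = 9*1332 = 11988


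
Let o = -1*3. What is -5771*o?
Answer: 17313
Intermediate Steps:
o = -3
-5771*o = -5771*(-3) = 17313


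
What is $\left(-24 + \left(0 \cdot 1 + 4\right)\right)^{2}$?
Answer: $400$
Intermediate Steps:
$\left(-24 + \left(0 \cdot 1 + 4\right)\right)^{2} = \left(-24 + \left(0 + 4\right)\right)^{2} = \left(-24 + 4\right)^{2} = \left(-20\right)^{2} = 400$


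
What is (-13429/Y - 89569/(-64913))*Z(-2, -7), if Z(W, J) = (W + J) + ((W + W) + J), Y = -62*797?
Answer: -52976792430/1603805491 ≈ -33.032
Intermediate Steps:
Y = -49414
Z(W, J) = 2*J + 3*W (Z(W, J) = (J + W) + (2*W + J) = (J + W) + (J + 2*W) = 2*J + 3*W)
(-13429/Y - 89569/(-64913))*Z(-2, -7) = (-13429/(-49414) - 89569/(-64913))*(2*(-7) + 3*(-2)) = (-13429*(-1/49414) - 89569*(-1/64913))*(-14 - 6) = (13429/49414 + 89569/64913)*(-20) = (5297679243/3207610982)*(-20) = -52976792430/1603805491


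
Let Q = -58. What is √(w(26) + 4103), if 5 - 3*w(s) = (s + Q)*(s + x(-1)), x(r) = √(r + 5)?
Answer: √39630/3 ≈ 66.358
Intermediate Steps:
x(r) = √(5 + r)
w(s) = 5/3 - (-58 + s)*(2 + s)/3 (w(s) = 5/3 - (s - 58)*(s + √(5 - 1))/3 = 5/3 - (-58 + s)*(s + √4)/3 = 5/3 - (-58 + s)*(s + 2)/3 = 5/3 - (-58 + s)*(2 + s)/3)
√(w(26) + 4103) = √((121/3 - ⅓*26² + (56/3)*26) + 4103) = √((121/3 - ⅓*676 + 1456/3) + 4103) = √((121/3 - 676/3 + 1456/3) + 4103) = √(901/3 + 4103) = √(13210/3) = √39630/3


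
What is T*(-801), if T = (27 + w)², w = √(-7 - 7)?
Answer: -572715 - 43254*I*√14 ≈ -5.7272e+5 - 1.6184e+5*I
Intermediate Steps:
w = I*√14 (w = √(-14) = I*√14 ≈ 3.7417*I)
T = (27 + I*√14)² ≈ 715.0 + 202.05*I
T*(-801) = (27 + I*√14)²*(-801) = -801*(27 + I*√14)²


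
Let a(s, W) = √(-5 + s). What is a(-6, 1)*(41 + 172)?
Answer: 213*I*√11 ≈ 706.44*I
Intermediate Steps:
a(-6, 1)*(41 + 172) = √(-5 - 6)*(41 + 172) = √(-11)*213 = (I*√11)*213 = 213*I*√11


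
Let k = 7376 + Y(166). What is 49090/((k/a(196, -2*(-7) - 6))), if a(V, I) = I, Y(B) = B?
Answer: 196360/3771 ≈ 52.071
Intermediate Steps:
k = 7542 (k = 7376 + 166 = 7542)
49090/((k/a(196, -2*(-7) - 6))) = 49090/((7542/(-2*(-7) - 6))) = 49090/((7542/(14 - 6))) = 49090/((7542/8)) = 49090/((7542*(1/8))) = 49090/(3771/4) = 49090*(4/3771) = 196360/3771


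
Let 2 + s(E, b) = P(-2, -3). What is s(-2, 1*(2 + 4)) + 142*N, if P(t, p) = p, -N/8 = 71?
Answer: -80661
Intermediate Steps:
N = -568 (N = -8*71 = -568)
s(E, b) = -5 (s(E, b) = -2 - 3 = -5)
s(-2, 1*(2 + 4)) + 142*N = -5 + 142*(-568) = -5 - 80656 = -80661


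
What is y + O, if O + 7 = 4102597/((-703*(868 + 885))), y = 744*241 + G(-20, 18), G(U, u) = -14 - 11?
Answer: 5970901623/33307 ≈ 1.7927e+5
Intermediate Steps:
G(U, u) = -25
y = 179279 (y = 744*241 - 25 = 179304 - 25 = 179279)
O = -344030/33307 (O = -7 + 4102597/((-703*(868 + 885))) = -7 + 4102597/((-703*1753)) = -7 + 4102597/(-1232359) = -7 + 4102597*(-1/1232359) = -7 - 110881/33307 = -344030/33307 ≈ -10.329)
y + O = 179279 - 344030/33307 = 5970901623/33307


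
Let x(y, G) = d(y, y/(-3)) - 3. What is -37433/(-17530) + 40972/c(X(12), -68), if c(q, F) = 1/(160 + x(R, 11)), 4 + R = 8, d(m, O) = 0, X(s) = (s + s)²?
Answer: 112763585553/17530 ≈ 6.4326e+6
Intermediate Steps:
X(s) = 4*s² (X(s) = (2*s)² = 4*s²)
R = 4 (R = -4 + 8 = 4)
x(y, G) = -3 (x(y, G) = 0 - 3 = -3)
c(q, F) = 1/157 (c(q, F) = 1/(160 - 3) = 1/157)
-37433/(-17530) + 40972/c(X(12), -68) = -37433/(-17530) + 40972/(1/157) = -37433*(-1/17530) + 40972*157 = 37433/17530 + 6432604 = 112763585553/17530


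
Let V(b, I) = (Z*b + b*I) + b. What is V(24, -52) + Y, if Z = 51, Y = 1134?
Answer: 1134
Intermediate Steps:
V(b, I) = 52*b + I*b (V(b, I) = (51*b + b*I) + b = (51*b + I*b) + b = 52*b + I*b)
V(24, -52) + Y = 24*(52 - 52) + 1134 = 24*0 + 1134 = 0 + 1134 = 1134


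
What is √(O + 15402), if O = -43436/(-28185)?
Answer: √12236484097110/28185 ≈ 124.11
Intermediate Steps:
O = 43436/28185 (O = -43436*(-1/28185) = 43436/28185 ≈ 1.5411)
√(O + 15402) = √(43436/28185 + 15402) = √(434148806/28185) = √12236484097110/28185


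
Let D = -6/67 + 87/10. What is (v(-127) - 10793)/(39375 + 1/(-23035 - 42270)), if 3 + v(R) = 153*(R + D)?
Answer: -252984164413/344565506116 ≈ -0.73421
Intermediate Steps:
D = 5769/670 (D = -6*1/67 + 87*(⅒) = -6/67 + 87/10 = 5769/670 ≈ 8.6104)
v(R) = 880647/670 + 153*R (v(R) = -3 + 153*(R + 5769/670) = -3 + 153*(5769/670 + R) = -3 + (882657/670 + 153*R) = 880647/670 + 153*R)
(v(-127) - 10793)/(39375 + 1/(-23035 - 42270)) = ((880647/670 + 153*(-127)) - 10793)/(39375 + 1/(-23035 - 42270)) = ((880647/670 - 19431) - 10793)/(39375 + 1/(-65305)) = (-12138123/670 - 10793)/(39375 - 1/65305) = -19369433/(670*2571384374/65305) = -19369433/670*65305/2571384374 = -252984164413/344565506116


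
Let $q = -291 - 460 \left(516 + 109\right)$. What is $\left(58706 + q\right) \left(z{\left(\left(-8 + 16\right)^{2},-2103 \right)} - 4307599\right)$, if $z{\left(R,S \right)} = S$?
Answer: $987288082670$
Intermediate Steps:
$q = -287791$ ($q = -291 - 287500 = -287791$)
$\left(58706 + q\right) \left(z{\left(\left(-8 + 16\right)^{2},-2103 \right)} - 4307599\right) = \left(58706 - 287791\right) \left(-2103 - 4307599\right) = \left(-229085\right) \left(-4309702\right) = 987288082670$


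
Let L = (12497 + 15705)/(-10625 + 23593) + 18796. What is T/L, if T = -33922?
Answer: -219950248/121887365 ≈ -1.8045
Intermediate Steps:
L = 121887365/6484 (L = 28202/12968 + 18796 = 28202*(1/12968) + 18796 = 14101/6484 + 18796 = 121887365/6484 ≈ 18798.)
T/L = -33922/121887365/6484 = -33922*6484/121887365 = -219950248/121887365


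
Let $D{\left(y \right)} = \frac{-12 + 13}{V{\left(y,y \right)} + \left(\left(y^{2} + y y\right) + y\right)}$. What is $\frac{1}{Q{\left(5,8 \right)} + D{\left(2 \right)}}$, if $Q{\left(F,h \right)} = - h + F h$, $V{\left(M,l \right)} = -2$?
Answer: $\frac{8}{257} \approx 0.031128$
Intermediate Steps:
$D{\left(y \right)} = \frac{1}{-2 + y + 2 y^{2}}$ ($D{\left(y \right)} = \frac{-12 + 13}{-2 + \left(\left(y^{2} + y y\right) + y\right)} = 1 \frac{1}{-2 + \left(\left(y^{2} + y^{2}\right) + y\right)} = 1 \frac{1}{-2 + \left(2 y^{2} + y\right)} = 1 \frac{1}{-2 + \left(y + 2 y^{2}\right)} = 1 \frac{1}{-2 + y + 2 y^{2}} = \frac{1}{-2 + y + 2 y^{2}}$)
$\frac{1}{Q{\left(5,8 \right)} + D{\left(2 \right)}} = \frac{1}{8 \left(-1 + 5\right) + \frac{1}{-2 + 2 + 2 \cdot 2^{2}}} = \frac{1}{8 \cdot 4 + \frac{1}{-2 + 2 + 2 \cdot 4}} = \frac{1}{32 + \frac{1}{-2 + 2 + 8}} = \frac{1}{32 + \frac{1}{8}} = \frac{1}{\frac{257}{8}} = \frac{8}{257}$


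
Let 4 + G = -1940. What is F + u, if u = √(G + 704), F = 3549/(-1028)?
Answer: -3549/1028 + 2*I*√310 ≈ -3.4523 + 35.214*I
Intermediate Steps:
G = -1944 (G = -4 - 1940 = -1944)
F = -3549/1028 (F = 3549*(-1/1028) = -3549/1028 ≈ -3.4523)
u = 2*I*√310 (u = √(-1944 + 704) = √(-1240) = 2*I*√310 ≈ 35.214*I)
F + u = -3549/1028 + 2*I*√310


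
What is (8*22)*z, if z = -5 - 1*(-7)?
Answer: 352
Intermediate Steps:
z = 2 (z = -5 + 7 = 2)
(8*22)*z = (8*22)*2 = 176*2 = 352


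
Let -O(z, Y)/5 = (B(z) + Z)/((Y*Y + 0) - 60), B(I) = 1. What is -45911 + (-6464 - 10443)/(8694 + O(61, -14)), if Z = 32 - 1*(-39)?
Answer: -6783775402/147753 ≈ -45913.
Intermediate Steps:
Z = 71 (Z = 32 + 39 = 71)
O(z, Y) = -360/(-60 + Y²) (O(z, Y) = -5*(1 + 71)/((Y*Y + 0) - 60) = -360/((Y² + 0) - 60) = -360/(Y² - 60) = -360/(-60 + Y²))
-45911 + (-6464 - 10443)/(8694 + O(61, -14)) = -45911 + (-6464 - 10443)/(8694 - 360/(-60 + (-14)²)) = -45911 - 16907/(8694 - 360/(-60 + 196)) = -45911 - 16907/(8694 - 360/136) = -45911 - 16907/(8694 - 360*1/136) = -45911 - 16907/(8694 - 45/17) = -45911 - 16907/147753/17 = -45911 - 16907*17/147753 = -45911 - 287419/147753 = -6783775402/147753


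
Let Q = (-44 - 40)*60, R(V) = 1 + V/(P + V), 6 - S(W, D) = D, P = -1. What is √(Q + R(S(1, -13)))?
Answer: I*√181366/6 ≈ 70.979*I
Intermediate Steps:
S(W, D) = 6 - D
R(V) = 1 + V/(-1 + V)
Q = -5040 (Q = -84*60 = -5040)
√(Q + R(S(1, -13))) = √(-5040 + (-1 + 2*(6 - 1*(-13)))/(-1 + (6 - 1*(-13)))) = √(-5040 + (-1 + 2*(6 + 13))/(-1 + (6 + 13))) = √(-5040 + (-1 + 2*19)/(-1 + 19)) = √(-5040 + (-1 + 38)/18) = √(-5040 + (1/18)*37) = √(-5040 + 37/18) = √(-90683/18) = I*√181366/6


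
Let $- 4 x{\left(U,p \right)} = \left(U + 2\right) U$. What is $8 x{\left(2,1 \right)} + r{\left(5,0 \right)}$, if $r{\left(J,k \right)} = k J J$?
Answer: $-16$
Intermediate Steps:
$r{\left(J,k \right)} = k J^{2}$ ($r{\left(J,k \right)} = J k J = k J^{2}$)
$x{\left(U,p \right)} = - \frac{U \left(2 + U\right)}{4}$ ($x{\left(U,p \right)} = - \frac{\left(U + 2\right) U}{4} = - \frac{\left(2 + U\right) U}{4} = - \frac{U \left(2 + U\right)}{4}$)
$8 x{\left(2,1 \right)} + r{\left(5,0 \right)} = 8 \left(\left(- \frac{1}{4}\right) 2 \left(2 + 2\right)\right) + 0 \cdot 5^{2} = 8 \left(\left(- \frac{1}{4}\right) 2 \cdot 4\right) + 0 \cdot 25 = 8 \left(-2\right) + 0 = -16 + 0 = -16$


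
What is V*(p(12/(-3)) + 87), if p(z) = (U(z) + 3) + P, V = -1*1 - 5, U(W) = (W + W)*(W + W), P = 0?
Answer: -924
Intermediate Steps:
U(W) = 4*W**2 (U(W) = (2*W)*(2*W) = 4*W**2)
V = -6 (V = -1 - 5 = -6)
p(z) = 3 + 4*z**2 (p(z) = (4*z**2 + 3) + 0 = (3 + 4*z**2) + 0 = 3 + 4*z**2)
V*(p(12/(-3)) + 87) = -6*((3 + 4*(12/(-3))**2) + 87) = -6*((3 + 4*(12*(-1/3))**2) + 87) = -6*((3 + 4*(-4)**2) + 87) = -6*((3 + 4*16) + 87) = -6*((3 + 64) + 87) = -6*(67 + 87) = -6*154 = -924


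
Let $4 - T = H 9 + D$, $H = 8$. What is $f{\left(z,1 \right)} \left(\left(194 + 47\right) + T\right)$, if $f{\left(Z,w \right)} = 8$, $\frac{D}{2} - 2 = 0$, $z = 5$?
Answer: $1352$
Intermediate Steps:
$D = 4$ ($D = 4 + 2 \cdot 0 = 4 + 0 = 4$)
$T = -72$ ($T = 4 - \left(8 \cdot 9 + 4\right) = 4 - \left(72 + 4\right) = 4 - 76 = -72$)
$f{\left(z,1 \right)} \left(\left(194 + 47\right) + T\right) = 8 \left(\left(194 + 47\right) - 72\right) = 8 \left(241 - 72\right) = 8 \cdot 169 = 1352$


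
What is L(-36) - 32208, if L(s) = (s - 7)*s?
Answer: -30660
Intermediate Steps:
L(s) = s*(-7 + s) (L(s) = (-7 + s)*s = s*(-7 + s))
L(-36) - 32208 = -36*(-7 - 36) - 32208 = -36*(-43) - 32208 = 1548 - 32208 = -30660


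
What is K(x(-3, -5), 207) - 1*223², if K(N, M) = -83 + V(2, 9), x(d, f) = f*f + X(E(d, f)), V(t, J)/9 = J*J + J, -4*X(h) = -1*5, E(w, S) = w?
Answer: -49002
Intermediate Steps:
X(h) = 5/4 (X(h) = -(-1)*5/4 = -¼*(-5) = 5/4)
V(t, J) = 9*J + 9*J² (V(t, J) = 9*(J*J + J) = 9*(J² + J) = 9*(J + J²) = 9*J + 9*J²)
x(d, f) = 5/4 + f² (x(d, f) = f*f + 5/4 = f² + 5/4 = 5/4 + f²)
K(N, M) = 727 (K(N, M) = -83 + 9*9*(1 + 9) = -83 + 9*9*10 = -83 + 810 = 727)
K(x(-3, -5), 207) - 1*223² = 727 - 1*223² = 727 - 1*49729 = 727 - 49729 = -49002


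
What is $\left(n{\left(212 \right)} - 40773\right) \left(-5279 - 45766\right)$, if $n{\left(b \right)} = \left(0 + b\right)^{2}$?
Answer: $-212908695$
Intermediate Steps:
$n{\left(b \right)} = b^{2}$
$\left(n{\left(212 \right)} - 40773\right) \left(-5279 - 45766\right) = \left(212^{2} - 40773\right) \left(-5279 - 45766\right) = \left(44944 - 40773\right) \left(-51045\right) = 4171 \left(-51045\right) = -212908695$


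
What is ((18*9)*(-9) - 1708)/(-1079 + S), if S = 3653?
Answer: -1583/1287 ≈ -1.2300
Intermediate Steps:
((18*9)*(-9) - 1708)/(-1079 + S) = ((18*9)*(-9) - 1708)/(-1079 + 3653) = (162*(-9) - 1708)/2574 = (-1458 - 1708)*(1/2574) = -3166*1/2574 = -1583/1287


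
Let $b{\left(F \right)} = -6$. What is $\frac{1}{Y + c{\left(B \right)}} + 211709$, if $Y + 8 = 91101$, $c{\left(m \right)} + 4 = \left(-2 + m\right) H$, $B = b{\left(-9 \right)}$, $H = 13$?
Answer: $\frac{19262343366}{90985} \approx 2.1171 \cdot 10^{5}$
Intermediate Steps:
$B = -6$
$c{\left(m \right)} = -30 + 13 m$ ($c{\left(m \right)} = -4 + \left(-2 + m\right) 13 = -4 + \left(-26 + 13 m\right) = -30 + 13 m$)
$Y = 91093$ ($Y = -8 + 91101 = 91093$)
$\frac{1}{Y + c{\left(B \right)}} + 211709 = \frac{1}{91093 + \left(-30 + 13 \left(-6\right)\right)} + 211709 = \frac{1}{91093 - 108} + 211709 = \frac{1}{90985} + 211709 = \frac{19262343366}{90985}$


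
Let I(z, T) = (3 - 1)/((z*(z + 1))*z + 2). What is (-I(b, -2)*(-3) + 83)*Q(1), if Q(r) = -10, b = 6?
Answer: -105440/127 ≈ -830.24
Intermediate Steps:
I(z, T) = 2/(2 + z**2*(1 + z)) (I(z, T) = 2/((z*(1 + z))*z + 2) = 2/(z**2*(1 + z) + 2) = 2/(2 + z**2*(1 + z)))
(-I(b, -2)*(-3) + 83)*Q(1) = (-2/(2 + 6**2 + 6**3)*(-3) + 83)*(-10) = (-2/(2 + 36 + 216)*(-3) + 83)*(-10) = (-2/254*(-3) + 83)*(-10) = (-1*1/127*(-3) + 83)*(-10) = (-1/127*(-3) + 83)*(-10) = (3/127 + 83)*(-10) = (10544/127)*(-10) = -105440/127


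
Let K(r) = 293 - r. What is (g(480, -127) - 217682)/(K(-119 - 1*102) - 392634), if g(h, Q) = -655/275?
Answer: 11972641/21566600 ≈ 0.55515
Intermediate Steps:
g(h, Q) = -131/55 (g(h, Q) = -655*1/275 = -131/55)
(g(480, -127) - 217682)/(K(-119 - 1*102) - 392634) = (-131/55 - 217682)/((293 - (-119 - 1*102)) - 392634) = -11972641/(55*((293 - (-119 - 102)) - 392634)) = -11972641/(55*((293 - 1*(-221)) - 392634)) = -11972641/(55*((293 + 221) - 392634)) = -11972641/(55*(514 - 392634)) = -11972641/55/(-392120) = -11972641/55*(-1/392120) = 11972641/21566600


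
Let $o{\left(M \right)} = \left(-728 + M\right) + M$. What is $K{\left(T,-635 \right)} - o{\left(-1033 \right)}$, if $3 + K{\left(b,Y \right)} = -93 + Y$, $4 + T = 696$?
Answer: $2063$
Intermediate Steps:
$T = 692$ ($T = -4 + 696 = 692$)
$o{\left(M \right)} = -728 + 2 M$
$K{\left(b,Y \right)} = -96 + Y$ ($K{\left(b,Y \right)} = -3 + \left(-93 + Y\right) = -96 + Y$)
$K{\left(T,-635 \right)} - o{\left(-1033 \right)} = \left(-96 - 635\right) - \left(-728 + 2 \left(-1033\right)\right) = -731 - \left(-728 - 2066\right) = -731 - -2794 = -731 + 2794 = 2063$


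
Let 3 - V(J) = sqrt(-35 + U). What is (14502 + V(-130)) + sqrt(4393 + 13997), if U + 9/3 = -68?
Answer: 14505 + sqrt(18390) - I*sqrt(106) ≈ 14641.0 - 10.296*I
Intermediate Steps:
U = -71 (U = -3 - 68 = -71)
V(J) = 3 - I*sqrt(106) (V(J) = 3 - sqrt(-35 - 71) = 3 - sqrt(-106) = 3 - I*sqrt(106))
(14502 + V(-130)) + sqrt(4393 + 13997) = (14502 + (3 - I*sqrt(106))) + sqrt(4393 + 13997) = (14505 - I*sqrt(106)) + sqrt(18390) = 14505 + sqrt(18390) - I*sqrt(106)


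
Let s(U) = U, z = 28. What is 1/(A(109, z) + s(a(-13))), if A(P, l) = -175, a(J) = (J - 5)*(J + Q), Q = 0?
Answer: 1/59 ≈ 0.016949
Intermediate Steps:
a(J) = J*(-5 + J) (a(J) = (J - 5)*(J + 0) = (-5 + J)*J = J*(-5 + J))
1/(A(109, z) + s(a(-13))) = 1/(-175 - 13*(-5 - 13)) = 1/(-175 - 13*(-18)) = 1/(-175 + 234) = 1/59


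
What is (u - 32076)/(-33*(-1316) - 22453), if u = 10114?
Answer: -21962/20975 ≈ -1.0471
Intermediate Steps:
(u - 32076)/(-33*(-1316) - 22453) = (10114 - 32076)/(-33*(-1316) - 22453) = -21962/(43428 - 22453) = -21962/20975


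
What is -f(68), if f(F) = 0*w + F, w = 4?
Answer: -68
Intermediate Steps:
f(F) = F (f(F) = 0*4 + F = 0 + F = F)
-f(68) = -1*68 = -68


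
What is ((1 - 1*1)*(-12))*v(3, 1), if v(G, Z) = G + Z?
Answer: 0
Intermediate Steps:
((1 - 1*1)*(-12))*v(3, 1) = ((1 - 1*1)*(-12))*(3 + 1) = ((1 - 1)*(-12))*4 = (0*(-12))*4 = 0*4 = 0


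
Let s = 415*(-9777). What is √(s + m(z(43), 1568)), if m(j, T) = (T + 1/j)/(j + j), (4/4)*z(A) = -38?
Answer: 3*I*√2603997694/76 ≈ 2014.3*I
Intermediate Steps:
z(A) = -38
s = -4057455
m(j, T) = (T + 1/j)/(2*j) (m(j, T) = (T + 1/j)/((2*j)) = (T + 1/j)*(1/(2*j)) = (T + 1/j)/(2*j))
√(s + m(z(43), 1568)) = √(-4057455 + (½)*(1 + 1568*(-38))/(-38)²) = √(-4057455 + (½)*(1/1444)*(1 - 59584)) = √(-4057455 + (½)*(1/1444)*(-59583)) = √(-4057455 - 59583/2888) = √(-11717989623/2888) = 3*I*√2603997694/76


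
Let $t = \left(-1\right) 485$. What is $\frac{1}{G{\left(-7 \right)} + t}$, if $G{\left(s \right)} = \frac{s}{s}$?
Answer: $- \frac{1}{484} \approx -0.0020661$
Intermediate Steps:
$t = -485$
$G{\left(s \right)} = 1$
$\frac{1}{G{\left(-7 \right)} + t} = \frac{1}{1 - 485} = \frac{1}{-484} = - \frac{1}{484}$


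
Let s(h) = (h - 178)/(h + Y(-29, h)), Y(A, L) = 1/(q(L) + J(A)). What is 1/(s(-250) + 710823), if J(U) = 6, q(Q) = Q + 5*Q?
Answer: 373501/265493740755 ≈ 1.4068e-6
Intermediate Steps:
q(Q) = 6*Q
Y(A, L) = 1/(6 + 6*L) (Y(A, L) = 1/(6*L + 6) = 1/(6 + 6*L))
s(h) = (-178 + h)/(h + 1/(6*(1 + h))) (s(h) = (h - 178)/(h + 1/(6*(1 + h))) = (-178 + h)/(h + 1/(6*(1 + h))))
1/(s(-250) + 710823) = 1/(6*(1 - 250)*(-178 - 250)/(1 + 6*(-250)*(1 - 250)) + 710823) = 1/(6*(-249)*(-428)/(1 + 6*(-250)*(-249)) + 710823) = 1/(6*(-249)*(-428)/(1 + 373500) + 710823) = 1/(6*(-249)*(-428)/373501 + 710823) = 1/(6*(1/373501)*(-249)*(-428) + 710823) = 1/(639432/373501 + 710823) = 1/(265493740755/373501) = 373501/265493740755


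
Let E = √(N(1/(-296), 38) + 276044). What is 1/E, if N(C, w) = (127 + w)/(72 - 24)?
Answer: 4*√490751/1472253 ≈ 0.0019033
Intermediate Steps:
N(C, w) = 127/48 + w/48 (N(C, w) = (127 + w)/48 = (127 + w)*(1/48) = 127/48 + w/48)
E = 3*√490751/4 (E = √((127/48 + (1/48)*38) + 276044) = √((127/48 + 19/24) + 276044) = √(55/16 + 276044) = √(4416759/16) = 3*√490751/4 ≈ 525.40)
1/E = 1/(3*√490751/4) = 4*√490751/1472253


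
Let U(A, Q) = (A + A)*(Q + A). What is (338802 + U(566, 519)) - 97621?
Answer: 1469401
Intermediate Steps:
U(A, Q) = 2*A*(A + Q) (U(A, Q) = (2*A)*(A + Q) = 2*A*(A + Q))
(338802 + U(566, 519)) - 97621 = (338802 + 2*566*(566 + 519)) - 97621 = (338802 + 2*566*1085) - 97621 = (338802 + 1228220) - 97621 = 1567022 - 97621 = 1469401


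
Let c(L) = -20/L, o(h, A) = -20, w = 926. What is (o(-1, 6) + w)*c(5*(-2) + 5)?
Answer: 3624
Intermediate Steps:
(o(-1, 6) + w)*c(5*(-2) + 5) = (-20 + 926)*(-20/(5*(-2) + 5)) = 906*(-20/(-10 + 5)) = 906*(-20/(-5)) = 906*(-20*(-1/5)) = 906*4 = 3624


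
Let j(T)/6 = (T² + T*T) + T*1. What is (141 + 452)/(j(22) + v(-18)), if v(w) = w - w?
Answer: 593/5940 ≈ 0.099832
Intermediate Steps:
j(T) = 6*T + 12*T² (j(T) = 6*((T² + T*T) + T*1) = 6*((T² + T²) + T) = 6*(2*T² + T) = 6*(T + 2*T²) = 6*T + 12*T²)
v(w) = 0
(141 + 452)/(j(22) + v(-18)) = (141 + 452)/(6*22*(1 + 2*22) + 0) = 593/(6*22*(1 + 44) + 0) = 593/(6*22*45 + 0) = 593/(5940 + 0) = 593/5940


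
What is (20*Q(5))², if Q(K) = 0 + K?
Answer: 10000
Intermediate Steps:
Q(K) = K
(20*Q(5))² = (20*5)² = 100² = 10000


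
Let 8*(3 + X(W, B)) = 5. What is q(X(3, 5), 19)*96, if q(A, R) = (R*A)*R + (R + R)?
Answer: -78660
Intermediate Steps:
X(W, B) = -19/8 (X(W, B) = -3 + (1/8)*5 = -3 + 5/8 = -19/8)
q(A, R) = 2*R + A*R**2 (q(A, R) = (A*R)*R + 2*R = A*R**2 + 2*R = 2*R + A*R**2)
q(X(3, 5), 19)*96 = (19*(2 - 19/8*19))*96 = (19*(2 - 361/8))*96 = (19*(-345/8))*96 = -6555/8*96 = -78660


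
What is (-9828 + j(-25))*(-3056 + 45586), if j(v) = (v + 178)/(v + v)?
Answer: -2090574909/5 ≈ -4.1812e+8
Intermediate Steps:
j(v) = (178 + v)/(2*v) (j(v) = (178 + v)/((2*v)) = (178 + v)*(1/(2*v)) = (178 + v)/(2*v))
(-9828 + j(-25))*(-3056 + 45586) = (-9828 + (½)*(178 - 25)/(-25))*(-3056 + 45586) = (-9828 + (½)*(-1/25)*153)*42530 = (-9828 - 153/50)*42530 = -491553/50*42530 = -2090574909/5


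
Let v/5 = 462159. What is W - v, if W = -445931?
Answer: -2756726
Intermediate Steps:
v = 2310795 (v = 5*462159 = 2310795)
W - v = -445931 - 1*2310795 = -445931 - 2310795 = -2756726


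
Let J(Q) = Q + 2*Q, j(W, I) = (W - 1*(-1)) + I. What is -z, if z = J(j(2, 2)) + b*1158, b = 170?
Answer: -196875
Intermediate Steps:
j(W, I) = 1 + I + W (j(W, I) = (W + 1) + I = (1 + W) + I = 1 + I + W)
J(Q) = 3*Q
z = 196875 (z = 3*(1 + 2 + 2) + 170*1158 = 3*5 + 196860 = 15 + 196860 = 196875)
-z = -1*196875 = -196875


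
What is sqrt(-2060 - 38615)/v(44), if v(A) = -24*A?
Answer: -5*I*sqrt(1627)/1056 ≈ -0.19099*I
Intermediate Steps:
sqrt(-2060 - 38615)/v(44) = sqrt(-2060 - 38615)/((-24*44)) = sqrt(-40675)/(-1056) = (5*I*sqrt(1627))*(-1/1056) = -5*I*sqrt(1627)/1056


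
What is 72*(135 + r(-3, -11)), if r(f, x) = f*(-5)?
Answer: 10800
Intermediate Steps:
r(f, x) = -5*f
72*(135 + r(-3, -11)) = 72*(135 - 5*(-3)) = 72*(135 + 15) = 72*150 = 10800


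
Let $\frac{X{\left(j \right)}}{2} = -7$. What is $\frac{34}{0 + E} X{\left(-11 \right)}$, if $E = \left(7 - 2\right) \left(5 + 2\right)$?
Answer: $- \frac{68}{5} \approx -13.6$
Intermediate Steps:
$X{\left(j \right)} = -14$ ($X{\left(j \right)} = 2 \left(-7\right) = -14$)
$E = 35$ ($E = 5 \cdot 7 = 35$)
$\frac{34}{0 + E} X{\left(-11 \right)} = \frac{34}{0 + 35} \left(-14\right) = \frac{34}{35} \left(-14\right) = - \frac{68}{5}$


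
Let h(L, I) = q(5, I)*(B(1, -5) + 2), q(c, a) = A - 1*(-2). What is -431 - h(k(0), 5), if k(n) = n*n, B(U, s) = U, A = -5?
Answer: -422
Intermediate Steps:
q(c, a) = -3 (q(c, a) = -5 - 1*(-2) = -5 + 2 = -3)
k(n) = n**2
h(L, I) = -9 (h(L, I) = -3*(1 + 2) = -3*3 = -9)
-431 - h(k(0), 5) = -431 - 1*(-9) = -431 + 9 = -422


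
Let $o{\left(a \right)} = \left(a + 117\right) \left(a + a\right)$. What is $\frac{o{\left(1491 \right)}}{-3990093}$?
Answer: $- \frac{1598352}{1330031} \approx -1.2017$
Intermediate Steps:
$o{\left(a \right)} = 2 a \left(117 + a\right)$ ($o{\left(a \right)} = \left(117 + a\right) 2 a = 2 a \left(117 + a\right)$)
$\frac{o{\left(1491 \right)}}{-3990093} = \frac{2 \cdot 1491 \left(117 + 1491\right)}{-3990093} = 2 \cdot 1491 \cdot 1608 \left(- \frac{1}{3990093}\right) = 4795056 \left(- \frac{1}{3990093}\right) = - \frac{1598352}{1330031}$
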